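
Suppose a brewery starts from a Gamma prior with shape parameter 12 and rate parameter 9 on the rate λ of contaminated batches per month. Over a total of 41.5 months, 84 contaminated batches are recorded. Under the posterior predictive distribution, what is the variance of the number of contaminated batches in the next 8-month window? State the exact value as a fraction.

Total count 84 over total exposure 41.5 months.
Gamma(α, β) with Poisson data over total exposure Σt gives posterior Gamma(α+Σx, β+Σt) = Gamma(96, 101/2).
The posterior predictive for a window of length T is Negative Binomial with variance T·α'·(β'+T)/β'² = 8·96·(117/2)/(10201/4) = 179712/10201.

179712/10201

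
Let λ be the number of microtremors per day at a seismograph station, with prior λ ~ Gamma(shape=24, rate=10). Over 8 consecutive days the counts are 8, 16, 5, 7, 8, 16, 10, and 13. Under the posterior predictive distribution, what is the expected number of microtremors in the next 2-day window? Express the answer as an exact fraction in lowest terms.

Total count: 8 + 16 + 5 + 7 + 8 + 16 + 10 + 13 = 83.
Total exposure: 8 days.
By Gamma–Poisson conjugacy, the posterior is Gamma(α + Σx, β + Σt) = Gamma(24 + 83, 10 + 8) = Gamma(107, 18).
Predictive mean over a 2-day window = T·E[λ|data] = 2·107/18 = 107/9.

107/9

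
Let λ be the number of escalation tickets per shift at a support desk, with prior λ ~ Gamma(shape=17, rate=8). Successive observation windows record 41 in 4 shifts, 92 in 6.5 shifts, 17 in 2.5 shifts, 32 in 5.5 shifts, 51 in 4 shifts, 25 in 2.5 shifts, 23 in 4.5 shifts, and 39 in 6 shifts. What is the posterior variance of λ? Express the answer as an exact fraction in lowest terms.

1348/7569

Total count: 41 + 92 + 17 + 32 + 51 + 25 + 23 + 39 = 320.
Total exposure: 4 + 6.5 + 2.5 + 5.5 + 4 + 2.5 + 4.5 + 6 = 35.5 shifts.
The Gamma prior is conjugate for the Poisson rate, so λ | data ~ Gamma(17+320, 8+35.5) = Gamma(337, 87/2).
Posterior variance = α'/β'² = 337/(7569/4) = 1348/7569.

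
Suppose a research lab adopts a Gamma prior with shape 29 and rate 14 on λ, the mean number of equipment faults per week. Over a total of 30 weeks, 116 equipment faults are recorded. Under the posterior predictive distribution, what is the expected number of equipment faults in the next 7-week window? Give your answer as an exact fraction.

Total count 116 over total exposure 30 weeks.
Gamma(α, β) with Poisson data over total exposure Σt gives posterior Gamma(α+Σx, β+Σt) = Gamma(145, 44).
Predictive mean over a 7-week window = T·E[λ|data] = 7·145/44 = 1015/44.

1015/44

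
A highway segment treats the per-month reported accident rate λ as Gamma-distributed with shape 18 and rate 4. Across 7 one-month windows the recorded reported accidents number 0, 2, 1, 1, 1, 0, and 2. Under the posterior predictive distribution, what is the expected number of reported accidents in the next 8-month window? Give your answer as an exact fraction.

200/11

Total count: 0 + 2 + 1 + 1 + 1 + 0 + 2 = 7.
Total exposure: 7 months.
The Gamma prior is conjugate for the Poisson rate, so λ | data ~ Gamma(18+7, 4+7) = Gamma(25, 11).
Predictive mean over an 8-month window = T·E[λ|data] = 8·25/11 = 200/11.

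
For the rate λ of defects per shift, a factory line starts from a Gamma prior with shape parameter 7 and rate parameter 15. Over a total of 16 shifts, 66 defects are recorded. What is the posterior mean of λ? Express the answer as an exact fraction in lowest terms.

73/31

Total count 66 over total exposure 16 shifts.
Posterior: α' = 7 + 66 = 73, β' = 15 + 16 = 31.
Posterior mean = α'/β' = 73/31.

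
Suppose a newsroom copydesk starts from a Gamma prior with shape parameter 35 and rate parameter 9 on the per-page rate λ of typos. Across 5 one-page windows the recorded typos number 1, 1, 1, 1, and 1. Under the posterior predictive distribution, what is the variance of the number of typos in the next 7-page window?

30

Total count: 1 + 1 + 1 + 1 + 1 = 5.
Total exposure: 5 pages.
The Gamma prior is conjugate for the Poisson rate, so λ | data ~ Gamma(35+5, 9+5) = Gamma(40, 14).
The posterior predictive for a window of length T is Negative Binomial with variance T·α'·(β'+T)/β'² = 7·40·21/196 = 30.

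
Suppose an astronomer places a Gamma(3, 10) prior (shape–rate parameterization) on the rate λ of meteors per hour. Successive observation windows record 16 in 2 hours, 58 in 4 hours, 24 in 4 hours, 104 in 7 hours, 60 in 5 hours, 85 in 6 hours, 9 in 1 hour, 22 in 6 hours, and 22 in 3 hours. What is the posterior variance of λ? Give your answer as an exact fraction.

403/2304

Total count: 16 + 58 + 24 + 104 + 60 + 85 + 9 + 22 + 22 = 400.
Total exposure: 2 + 4 + 4 + 7 + 5 + 6 + 1 + 6 + 3 = 38 hours.
By Gamma–Poisson conjugacy, the posterior is Gamma(α + Σx, β + Σt) = Gamma(3 + 400, 10 + 38) = Gamma(403, 48).
Posterior variance = α'/β'² = 403/2304.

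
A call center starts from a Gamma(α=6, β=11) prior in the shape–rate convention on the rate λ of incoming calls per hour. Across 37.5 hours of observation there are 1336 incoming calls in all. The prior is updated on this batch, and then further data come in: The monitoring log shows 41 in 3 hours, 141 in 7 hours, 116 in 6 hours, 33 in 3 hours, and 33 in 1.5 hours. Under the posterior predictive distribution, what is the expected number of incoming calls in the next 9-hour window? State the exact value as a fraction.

Total count 1336 over total exposure 37.5 hours.
After the first batch: Gamma(6 + 1336, 11 + 37.5) = Gamma(1342, 97/2).
Total count: 41 + 141 + 116 + 33 + 33 = 364.
Total exposure: 3 + 7 + 6 + 3 + 1.5 = 20.5 hours.
After the second batch: Gamma(1342 + 364, 97/2 + 20.5) = Gamma(1706, 69).
Predictive mean over a 9-hour window = T·E[λ|data] = 9·1706/69 = 5118/23.

5118/23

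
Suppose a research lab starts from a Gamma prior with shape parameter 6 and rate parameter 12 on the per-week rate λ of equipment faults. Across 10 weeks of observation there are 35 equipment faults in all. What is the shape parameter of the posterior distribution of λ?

Total count 35 over total exposure 10 weeks.
The Gamma prior is conjugate for the Poisson rate, so λ | data ~ Gamma(6+35, 12+10) = Gamma(41, 22).

41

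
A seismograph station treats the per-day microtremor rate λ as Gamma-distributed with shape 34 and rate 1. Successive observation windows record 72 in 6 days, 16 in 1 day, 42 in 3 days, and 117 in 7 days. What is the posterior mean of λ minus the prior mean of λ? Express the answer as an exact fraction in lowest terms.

Total count: 72 + 16 + 42 + 117 = 247.
Total exposure: 6 + 1 + 3 + 7 = 17 days.
By Gamma–Poisson conjugacy, the posterior is Gamma(α + Σx, β + Σt) = Gamma(34 + 247, 1 + 17) = Gamma(281, 18).
Posterior mean = 281/18 = 281/18; prior mean = 34/1 = 34. Difference = 281/18 − 34 = -331/18.

-331/18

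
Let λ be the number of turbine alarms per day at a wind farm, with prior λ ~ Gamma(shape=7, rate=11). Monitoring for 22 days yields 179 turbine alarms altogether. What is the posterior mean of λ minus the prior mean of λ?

Total count 179 over total exposure 22 days.
The Gamma prior is conjugate for the Poisson rate, so λ | data ~ Gamma(7+179, 11+22) = Gamma(186, 33).
Posterior mean = 186/33 = 62/11; prior mean = 7/11 = 7/11. Difference = 62/11 − 7/11 = 5.

5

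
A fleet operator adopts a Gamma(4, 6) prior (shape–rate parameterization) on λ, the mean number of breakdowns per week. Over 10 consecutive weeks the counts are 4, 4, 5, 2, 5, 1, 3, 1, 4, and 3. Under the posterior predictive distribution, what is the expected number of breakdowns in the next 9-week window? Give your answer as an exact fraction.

Total count: 4 + 4 + 5 + 2 + 5 + 1 + 3 + 1 + 4 + 3 = 32.
Total exposure: 10 weeks.
Gamma(α, β) with Poisson data over total exposure Σt gives posterior Gamma(α+Σx, β+Σt) = Gamma(36, 16).
Predictive mean over a 9-week window = T·E[λ|data] = 9·36/16 = 81/4.

81/4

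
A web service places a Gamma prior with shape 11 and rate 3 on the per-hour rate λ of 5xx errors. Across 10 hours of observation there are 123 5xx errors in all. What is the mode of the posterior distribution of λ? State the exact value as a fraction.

Total count 123 over total exposure 10 hours.
Gamma(α, β) with Poisson data over total exposure Σt gives posterior Gamma(α+Σx, β+Σt) = Gamma(134, 13).
Posterior mode = (α'−1)/β' = 133/13.

133/13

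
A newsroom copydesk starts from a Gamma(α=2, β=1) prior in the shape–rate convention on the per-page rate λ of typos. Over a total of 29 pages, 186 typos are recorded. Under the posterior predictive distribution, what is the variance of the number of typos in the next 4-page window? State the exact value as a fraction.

6392/225

Total count 186 over total exposure 29 pages.
Gamma(α, β) with Poisson data over total exposure Σt gives posterior Gamma(α+Σx, β+Σt) = Gamma(188, 30).
The posterior predictive for a window of length T is Negative Binomial with variance T·α'·(β'+T)/β'² = 4·188·34/900 = 6392/225.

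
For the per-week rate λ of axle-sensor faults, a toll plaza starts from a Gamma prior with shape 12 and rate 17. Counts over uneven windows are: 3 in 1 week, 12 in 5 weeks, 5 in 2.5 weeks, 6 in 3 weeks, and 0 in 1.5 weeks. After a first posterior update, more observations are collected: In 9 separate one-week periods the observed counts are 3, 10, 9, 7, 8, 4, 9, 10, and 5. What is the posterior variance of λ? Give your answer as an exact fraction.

103/1521

Total count: 3 + 12 + 5 + 6 + 0 = 26.
Total exposure: 1 + 5 + 2.5 + 3 + 1.5 = 13 weeks.
After the first batch: Gamma(12 + 26, 17 + 13) = Gamma(38, 30).
Total count: 3 + 10 + 9 + 7 + 8 + 4 + 9 + 10 + 5 = 65.
Total exposure: 9 weeks.
After the second batch: Gamma(38 + 65, 30 + 9) = Gamma(103, 39).
Posterior variance = α'/β'² = 103/1521.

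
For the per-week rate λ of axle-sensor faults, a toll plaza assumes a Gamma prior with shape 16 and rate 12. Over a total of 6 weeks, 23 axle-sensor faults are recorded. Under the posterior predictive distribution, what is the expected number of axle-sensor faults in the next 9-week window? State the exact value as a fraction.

Total count 23 over total exposure 6 weeks.
Conjugate update: add total count to the shape and total exposure to the rate, giving Gamma(39, 18).
Predictive mean over a 9-week window = T·E[λ|data] = 9·39/18 = 39/2.

39/2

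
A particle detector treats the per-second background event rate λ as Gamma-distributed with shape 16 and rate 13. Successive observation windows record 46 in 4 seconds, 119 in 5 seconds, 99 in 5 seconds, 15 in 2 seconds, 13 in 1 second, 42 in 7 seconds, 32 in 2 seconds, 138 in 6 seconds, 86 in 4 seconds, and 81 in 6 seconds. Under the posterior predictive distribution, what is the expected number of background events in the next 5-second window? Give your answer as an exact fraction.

687/11

Total count: 46 + 119 + 99 + 15 + 13 + 42 + 32 + 138 + 86 + 81 = 671.
Total exposure: 4 + 5 + 5 + 2 + 1 + 7 + 2 + 6 + 4 + 6 = 42 seconds.
Conjugate update: add total count to the shape and total exposure to the rate, giving Gamma(687, 55).
Predictive mean over a 5-second window = T·E[λ|data] = 5·687/55 = 687/11.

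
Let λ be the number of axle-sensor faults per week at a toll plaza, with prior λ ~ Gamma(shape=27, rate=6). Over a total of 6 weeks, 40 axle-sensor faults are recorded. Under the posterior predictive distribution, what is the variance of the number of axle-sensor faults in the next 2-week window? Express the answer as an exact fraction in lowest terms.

469/36

Total count 40 over total exposure 6 weeks.
The Gamma prior is conjugate for the Poisson rate, so λ | data ~ Gamma(27+40, 6+6) = Gamma(67, 12).
The posterior predictive for a window of length T is Negative Binomial with variance T·α'·(β'+T)/β'² = 2·67·14/144 = 469/36.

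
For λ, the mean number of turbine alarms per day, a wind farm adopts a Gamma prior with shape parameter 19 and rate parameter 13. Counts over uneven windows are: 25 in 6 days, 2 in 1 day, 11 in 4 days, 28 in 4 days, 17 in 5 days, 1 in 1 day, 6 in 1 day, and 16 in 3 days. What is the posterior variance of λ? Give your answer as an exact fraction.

125/1444

Total count: 25 + 2 + 11 + 28 + 17 + 1 + 6 + 16 = 106.
Total exposure: 6 + 1 + 4 + 4 + 5 + 1 + 1 + 3 = 25 days.
Gamma(α, β) with Poisson data over total exposure Σt gives posterior Gamma(α+Σx, β+Σt) = Gamma(125, 38).
Posterior variance = α'/β'² = 125/1444.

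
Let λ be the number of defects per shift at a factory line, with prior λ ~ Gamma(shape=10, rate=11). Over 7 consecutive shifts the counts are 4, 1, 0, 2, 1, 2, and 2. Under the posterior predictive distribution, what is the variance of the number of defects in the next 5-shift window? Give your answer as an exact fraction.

Total count: 4 + 1 + 0 + 2 + 1 + 2 + 2 = 12.
Total exposure: 7 shifts.
Posterior: α' = 10 + 12 = 22, β' = 11 + 7 = 18.
The posterior predictive for a window of length T is Negative Binomial with variance T·α'·(β'+T)/β'² = 5·22·23/324 = 1265/162.

1265/162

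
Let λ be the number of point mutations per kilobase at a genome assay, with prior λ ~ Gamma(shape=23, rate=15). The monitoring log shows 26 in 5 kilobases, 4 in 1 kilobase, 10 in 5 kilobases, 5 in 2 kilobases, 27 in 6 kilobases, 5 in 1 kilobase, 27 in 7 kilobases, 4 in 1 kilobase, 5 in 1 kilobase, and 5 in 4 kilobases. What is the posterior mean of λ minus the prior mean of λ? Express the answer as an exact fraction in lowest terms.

Total count: 26 + 4 + 10 + 5 + 27 + 5 + 27 + 4 + 5 + 5 = 118.
Total exposure: 5 + 1 + 5 + 2 + 6 + 1 + 7 + 1 + 1 + 4 = 33 kilobases.
Gamma(α, β) with Poisson data over total exposure Σt gives posterior Gamma(α+Σx, β+Σt) = Gamma(141, 48).
Posterior mean = 141/48 = 47/16; prior mean = 23/15 = 23/15. Difference = 47/16 − 23/15 = 337/240.

337/240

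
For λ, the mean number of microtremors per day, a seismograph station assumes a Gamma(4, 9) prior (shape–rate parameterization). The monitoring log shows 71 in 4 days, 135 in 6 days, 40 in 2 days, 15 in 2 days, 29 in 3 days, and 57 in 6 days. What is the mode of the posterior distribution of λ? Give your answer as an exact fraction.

175/16

Total count: 71 + 135 + 40 + 15 + 29 + 57 = 347.
Total exposure: 4 + 6 + 2 + 2 + 3 + 6 = 23 days.
By Gamma–Poisson conjugacy, the posterior is Gamma(α + Σx, β + Σt) = Gamma(4 + 347, 9 + 23) = Gamma(351, 32).
Posterior mode = (α'−1)/β' = 350/32 = 175/16.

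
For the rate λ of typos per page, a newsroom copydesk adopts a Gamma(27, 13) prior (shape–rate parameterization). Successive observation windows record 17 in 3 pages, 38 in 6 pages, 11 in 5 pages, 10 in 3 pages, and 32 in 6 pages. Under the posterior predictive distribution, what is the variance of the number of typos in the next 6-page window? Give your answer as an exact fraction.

105/4

Total count: 17 + 38 + 11 + 10 + 32 = 108.
Total exposure: 3 + 6 + 5 + 3 + 6 = 23 pages.
The Gamma prior is conjugate for the Poisson rate, so λ | data ~ Gamma(27+108, 13+23) = Gamma(135, 36).
The posterior predictive for a window of length T is Negative Binomial with variance T·α'·(β'+T)/β'² = 6·135·42/1296 = 105/4.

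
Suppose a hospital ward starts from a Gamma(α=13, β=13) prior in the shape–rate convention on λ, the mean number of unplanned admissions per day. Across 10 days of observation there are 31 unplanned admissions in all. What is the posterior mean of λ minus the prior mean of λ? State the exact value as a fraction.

21/23

Total count 31 over total exposure 10 days.
Conjugate update: add total count to the shape and total exposure to the rate, giving Gamma(44, 23).
Posterior mean = 44/23 = 44/23; prior mean = 13/13 = 1. Difference = 44/23 − 1 = 21/23.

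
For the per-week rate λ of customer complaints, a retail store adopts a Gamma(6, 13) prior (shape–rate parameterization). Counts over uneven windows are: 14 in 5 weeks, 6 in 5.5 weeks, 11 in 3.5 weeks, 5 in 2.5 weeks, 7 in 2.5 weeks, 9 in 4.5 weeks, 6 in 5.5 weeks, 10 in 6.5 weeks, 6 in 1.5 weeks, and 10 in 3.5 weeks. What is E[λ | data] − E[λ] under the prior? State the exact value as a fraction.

Total count: 14 + 6 + 11 + 5 + 7 + 9 + 6 + 10 + 6 + 10 = 84.
Total exposure: 5 + 5.5 + 3.5 + 2.5 + 2.5 + 4.5 + 5.5 + 6.5 + 1.5 + 3.5 = 40.5 weeks.
Gamma(α, β) with Poisson data over total exposure Σt gives posterior Gamma(α+Σx, β+Σt) = Gamma(90, 107/2).
Posterior mean = 90/(107/2) = 180/107; prior mean = 6/13 = 6/13. Difference = 180/107 − 6/13 = 1698/1391.

1698/1391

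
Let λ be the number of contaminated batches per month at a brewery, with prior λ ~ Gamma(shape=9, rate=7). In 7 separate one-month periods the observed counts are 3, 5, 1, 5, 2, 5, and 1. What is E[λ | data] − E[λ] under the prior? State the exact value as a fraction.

13/14

Total count: 3 + 5 + 1 + 5 + 2 + 5 + 1 = 22.
Total exposure: 7 months.
By Gamma–Poisson conjugacy, the posterior is Gamma(α + Σx, β + Σt) = Gamma(9 + 22, 7 + 7) = Gamma(31, 14).
Posterior mean = 31/14 = 31/14; prior mean = 9/7 = 9/7. Difference = 31/14 − 9/7 = 13/14.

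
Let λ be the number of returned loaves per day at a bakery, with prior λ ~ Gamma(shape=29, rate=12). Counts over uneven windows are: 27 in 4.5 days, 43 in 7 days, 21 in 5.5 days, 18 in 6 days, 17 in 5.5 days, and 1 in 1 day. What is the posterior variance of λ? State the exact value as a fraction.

624/6889

Total count: 27 + 43 + 21 + 18 + 17 + 1 = 127.
Total exposure: 4.5 + 7 + 5.5 + 6 + 5.5 + 1 = 29.5 days.
Conjugate update: add total count to the shape and total exposure to the rate, giving Gamma(156, 83/2).
Posterior variance = α'/β'² = 156/(6889/4) = 624/6889.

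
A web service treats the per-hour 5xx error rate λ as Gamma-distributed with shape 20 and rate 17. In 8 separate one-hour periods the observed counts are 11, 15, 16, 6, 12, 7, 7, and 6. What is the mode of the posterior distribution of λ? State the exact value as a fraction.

99/25

Total count: 11 + 15 + 16 + 6 + 12 + 7 + 7 + 6 = 80.
Total exposure: 8 hours.
The Gamma prior is conjugate for the Poisson rate, so λ | data ~ Gamma(20+80, 17+8) = Gamma(100, 25).
Posterior mode = (α'−1)/β' = 99/25.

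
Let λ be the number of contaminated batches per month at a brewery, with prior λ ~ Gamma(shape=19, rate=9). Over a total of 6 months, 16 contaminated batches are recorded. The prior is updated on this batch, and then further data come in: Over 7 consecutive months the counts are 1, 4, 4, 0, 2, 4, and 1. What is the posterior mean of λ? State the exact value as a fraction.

51/22

Total count 16 over total exposure 6 months.
After the first batch: Gamma(19 + 16, 9 + 6) = Gamma(35, 15).
Total count: 1 + 4 + 4 + 0 + 2 + 4 + 1 = 16.
Total exposure: 7 months.
After the second batch: Gamma(35 + 16, 15 + 7) = Gamma(51, 22).
Posterior mean = α'/β' = 51/22.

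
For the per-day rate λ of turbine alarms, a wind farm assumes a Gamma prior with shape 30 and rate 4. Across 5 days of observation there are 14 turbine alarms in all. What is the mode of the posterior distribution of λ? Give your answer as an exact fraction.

Total count 14 over total exposure 5 days.
The Gamma prior is conjugate for the Poisson rate, so λ | data ~ Gamma(30+14, 4+5) = Gamma(44, 9).
Posterior mode = (α'−1)/β' = 43/9.

43/9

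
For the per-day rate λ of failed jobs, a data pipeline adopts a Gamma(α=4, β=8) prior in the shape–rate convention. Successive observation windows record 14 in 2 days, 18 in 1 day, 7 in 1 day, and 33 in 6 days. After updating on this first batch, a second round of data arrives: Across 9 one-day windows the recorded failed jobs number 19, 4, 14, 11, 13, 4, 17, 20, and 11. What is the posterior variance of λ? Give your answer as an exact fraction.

Total count: 14 + 18 + 7 + 33 = 72.
Total exposure: 2 + 1 + 1 + 6 = 10 days.
After the first batch: Gamma(4 + 72, 8 + 10) = Gamma(76, 18).
Total count: 19 + 4 + 14 + 11 + 13 + 4 + 17 + 20 + 11 = 113.
Total exposure: 9 days.
After the second batch: Gamma(76 + 113, 18 + 9) = Gamma(189, 27).
Posterior variance = α'/β'² = 189/729 = 7/27.

7/27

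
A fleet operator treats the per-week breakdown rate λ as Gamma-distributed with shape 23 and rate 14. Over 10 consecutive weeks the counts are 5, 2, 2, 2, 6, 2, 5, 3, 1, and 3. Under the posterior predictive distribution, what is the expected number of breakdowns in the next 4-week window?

9

Total count: 5 + 2 + 2 + 2 + 6 + 2 + 5 + 3 + 1 + 3 = 31.
Total exposure: 10 weeks.
By Gamma–Poisson conjugacy, the posterior is Gamma(α + Σx, β + Σt) = Gamma(23 + 31, 14 + 10) = Gamma(54, 24).
Predictive mean over a 4-week window = T·E[λ|data] = 4·54/24 = 9.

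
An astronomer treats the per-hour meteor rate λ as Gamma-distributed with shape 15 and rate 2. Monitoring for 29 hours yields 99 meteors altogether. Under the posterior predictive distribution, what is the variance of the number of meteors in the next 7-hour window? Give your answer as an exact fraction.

30324/961

Total count 99 over total exposure 29 hours.
Posterior: α' = 15 + 99 = 114, β' = 2 + 29 = 31.
The posterior predictive for a window of length T is Negative Binomial with variance T·α'·(β'+T)/β'² = 7·114·38/961 = 30324/961.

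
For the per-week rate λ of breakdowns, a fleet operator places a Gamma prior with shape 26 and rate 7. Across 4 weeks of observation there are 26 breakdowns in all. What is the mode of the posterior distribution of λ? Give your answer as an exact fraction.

Total count 26 over total exposure 4 weeks.
By Gamma–Poisson conjugacy, the posterior is Gamma(α + Σx, β + Σt) = Gamma(26 + 26, 7 + 4) = Gamma(52, 11).
Posterior mode = (α'−1)/β' = 51/11.

51/11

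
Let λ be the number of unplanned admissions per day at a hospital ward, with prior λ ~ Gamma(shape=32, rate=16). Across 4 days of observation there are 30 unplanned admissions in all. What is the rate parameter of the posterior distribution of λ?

Total count 30 over total exposure 4 days.
By Gamma–Poisson conjugacy, the posterior is Gamma(α + Σx, β + Σt) = Gamma(32 + 30, 16 + 4) = Gamma(62, 20).

20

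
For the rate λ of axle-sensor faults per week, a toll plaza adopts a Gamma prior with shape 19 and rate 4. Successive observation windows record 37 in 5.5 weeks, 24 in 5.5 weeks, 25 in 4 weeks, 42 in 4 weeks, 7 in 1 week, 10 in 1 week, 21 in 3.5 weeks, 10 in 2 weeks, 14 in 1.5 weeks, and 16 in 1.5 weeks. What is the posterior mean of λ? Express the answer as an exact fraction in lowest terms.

Total count: 37 + 24 + 25 + 42 + 7 + 10 + 21 + 10 + 14 + 16 = 206.
Total exposure: 5.5 + 5.5 + 4 + 4 + 1 + 1 + 3.5 + 2 + 1.5 + 1.5 = 29.5 weeks.
Posterior: α' = 19 + 206 = 225, β' = 4 + 29.5 = 67/2.
Posterior mean = α'/β' = 225/(67/2) = 450/67.

450/67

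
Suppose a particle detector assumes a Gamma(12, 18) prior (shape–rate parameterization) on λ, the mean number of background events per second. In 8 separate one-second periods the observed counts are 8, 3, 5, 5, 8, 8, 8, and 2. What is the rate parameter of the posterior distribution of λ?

26

Total count: 8 + 3 + 5 + 5 + 8 + 8 + 8 + 2 = 47.
Total exposure: 8 seconds.
Posterior: α' = 12 + 47 = 59, β' = 18 + 8 = 26.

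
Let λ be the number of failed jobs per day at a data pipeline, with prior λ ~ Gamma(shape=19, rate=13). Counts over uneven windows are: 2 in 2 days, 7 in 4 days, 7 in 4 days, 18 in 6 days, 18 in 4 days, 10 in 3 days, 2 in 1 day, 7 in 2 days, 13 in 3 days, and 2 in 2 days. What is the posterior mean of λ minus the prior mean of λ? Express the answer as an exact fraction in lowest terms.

529/572

Total count: 2 + 7 + 7 + 18 + 18 + 10 + 2 + 7 + 13 + 2 = 86.
Total exposure: 2 + 4 + 4 + 6 + 4 + 3 + 1 + 2 + 3 + 2 = 31 days.
By Gamma–Poisson conjugacy, the posterior is Gamma(α + Σx, β + Σt) = Gamma(19 + 86, 13 + 31) = Gamma(105, 44).
Posterior mean = 105/44 = 105/44; prior mean = 19/13 = 19/13. Difference = 105/44 − 19/13 = 529/572.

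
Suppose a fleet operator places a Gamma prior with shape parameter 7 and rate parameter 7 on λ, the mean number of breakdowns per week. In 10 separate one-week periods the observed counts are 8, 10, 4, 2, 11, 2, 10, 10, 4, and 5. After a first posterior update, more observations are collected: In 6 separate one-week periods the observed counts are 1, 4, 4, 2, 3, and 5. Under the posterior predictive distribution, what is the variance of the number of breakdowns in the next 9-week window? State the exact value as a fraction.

1152/23

Total count: 8 + 10 + 4 + 2 + 11 + 2 + 10 + 10 + 4 + 5 = 66.
Total exposure: 10 weeks.
After the first batch: Gamma(7 + 66, 7 + 10) = Gamma(73, 17).
Total count: 1 + 4 + 4 + 2 + 3 + 5 = 19.
Total exposure: 6 weeks.
After the second batch: Gamma(73 + 19, 17 + 6) = Gamma(92, 23).
The posterior predictive for a window of length T is Negative Binomial with variance T·α'·(β'+T)/β'² = 9·92·32/529 = 1152/23.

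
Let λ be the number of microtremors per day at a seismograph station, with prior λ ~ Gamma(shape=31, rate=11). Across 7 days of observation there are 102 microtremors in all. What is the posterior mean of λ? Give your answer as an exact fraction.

Total count 102 over total exposure 7 days.
The Gamma prior is conjugate for the Poisson rate, so λ | data ~ Gamma(31+102, 11+7) = Gamma(133, 18).
Posterior mean = α'/β' = 133/18.

133/18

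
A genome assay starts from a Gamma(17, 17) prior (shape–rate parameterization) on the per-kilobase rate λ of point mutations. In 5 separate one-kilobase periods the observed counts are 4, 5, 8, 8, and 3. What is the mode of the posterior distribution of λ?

2

Total count: 4 + 5 + 8 + 8 + 3 = 28.
Total exposure: 5 kilobases.
Gamma(α, β) with Poisson data over total exposure Σt gives posterior Gamma(α+Σx, β+Σt) = Gamma(45, 22).
Posterior mode = (α'−1)/β' = 44/22 = 2.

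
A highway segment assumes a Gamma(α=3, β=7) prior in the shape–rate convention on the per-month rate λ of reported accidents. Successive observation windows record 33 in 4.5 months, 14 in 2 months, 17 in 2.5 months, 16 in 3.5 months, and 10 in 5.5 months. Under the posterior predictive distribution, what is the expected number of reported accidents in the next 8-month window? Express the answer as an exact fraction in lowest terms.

Total count: 33 + 14 + 17 + 16 + 10 = 90.
Total exposure: 4.5 + 2 + 2.5 + 3.5 + 5.5 = 18 months.
By Gamma–Poisson conjugacy, the posterior is Gamma(α + Σx, β + Σt) = Gamma(3 + 90, 7 + 18) = Gamma(93, 25).
Predictive mean over an 8-month window = T·E[λ|data] = 8·93/25 = 744/25.

744/25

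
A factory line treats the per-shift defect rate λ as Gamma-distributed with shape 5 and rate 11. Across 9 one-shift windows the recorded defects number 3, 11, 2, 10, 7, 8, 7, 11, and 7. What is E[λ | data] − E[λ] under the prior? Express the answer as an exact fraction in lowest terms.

681/220

Total count: 3 + 11 + 2 + 10 + 7 + 8 + 7 + 11 + 7 = 66.
Total exposure: 9 shifts.
Gamma(α, β) with Poisson data over total exposure Σt gives posterior Gamma(α+Σx, β+Σt) = Gamma(71, 20).
Posterior mean = 71/20 = 71/20; prior mean = 5/11 = 5/11. Difference = 71/20 − 5/11 = 681/220.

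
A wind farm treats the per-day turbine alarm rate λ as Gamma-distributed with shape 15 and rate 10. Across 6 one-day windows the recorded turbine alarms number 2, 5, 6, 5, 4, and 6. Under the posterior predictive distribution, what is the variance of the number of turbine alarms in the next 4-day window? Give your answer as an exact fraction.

Total count: 2 + 5 + 6 + 5 + 4 + 6 = 28.
Total exposure: 6 days.
The Gamma prior is conjugate for the Poisson rate, so λ | data ~ Gamma(15+28, 10+6) = Gamma(43, 16).
The posterior predictive for a window of length T is Negative Binomial with variance T·α'·(β'+T)/β'² = 4·43·20/256 = 215/16.

215/16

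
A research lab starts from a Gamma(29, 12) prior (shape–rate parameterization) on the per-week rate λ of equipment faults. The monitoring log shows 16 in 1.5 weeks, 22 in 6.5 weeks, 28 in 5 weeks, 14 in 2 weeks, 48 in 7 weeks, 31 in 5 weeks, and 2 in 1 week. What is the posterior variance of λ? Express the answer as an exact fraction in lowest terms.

19/160

Total count: 16 + 22 + 28 + 14 + 48 + 31 + 2 = 161.
Total exposure: 1.5 + 6.5 + 5 + 2 + 7 + 5 + 1 = 28 weeks.
Conjugate update: add total count to the shape and total exposure to the rate, giving Gamma(190, 40).
Posterior variance = α'/β'² = 190/1600 = 19/160.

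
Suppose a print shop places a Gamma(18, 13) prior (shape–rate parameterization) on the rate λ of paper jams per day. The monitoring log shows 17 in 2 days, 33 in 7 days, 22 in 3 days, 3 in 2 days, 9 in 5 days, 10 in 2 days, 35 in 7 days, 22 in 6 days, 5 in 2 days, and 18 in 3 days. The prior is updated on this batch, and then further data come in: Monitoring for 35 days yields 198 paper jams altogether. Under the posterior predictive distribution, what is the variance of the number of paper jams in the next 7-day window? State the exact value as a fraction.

Total count: 17 + 33 + 22 + 3 + 9 + 10 + 35 + 22 + 5 + 18 = 174.
Total exposure: 2 + 7 + 3 + 2 + 5 + 2 + 7 + 6 + 2 + 3 = 39 days.
After the first batch: Gamma(18 + 174, 13 + 39) = Gamma(192, 52).
Total count 198 over total exposure 35 days.
After the second batch: Gamma(192 + 198, 52 + 35) = Gamma(390, 87).
The posterior predictive for a window of length T is Negative Binomial with variance T·α'·(β'+T)/β'² = 7·390·94/7569 = 85540/2523.

85540/2523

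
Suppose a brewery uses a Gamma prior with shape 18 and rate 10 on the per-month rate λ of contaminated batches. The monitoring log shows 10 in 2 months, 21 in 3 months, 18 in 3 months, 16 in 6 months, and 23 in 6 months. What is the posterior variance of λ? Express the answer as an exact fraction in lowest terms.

Total count: 10 + 21 + 18 + 16 + 23 = 88.
Total exposure: 2 + 3 + 3 + 6 + 6 = 20 months.
Conjugate update: add total count to the shape and total exposure to the rate, giving Gamma(106, 30).
Posterior variance = α'/β'² = 106/900 = 53/450.

53/450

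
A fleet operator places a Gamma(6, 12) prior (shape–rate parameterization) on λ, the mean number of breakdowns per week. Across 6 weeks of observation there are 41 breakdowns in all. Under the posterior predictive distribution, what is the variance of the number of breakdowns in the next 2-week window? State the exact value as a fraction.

470/81

Total count 41 over total exposure 6 weeks.
By Gamma–Poisson conjugacy, the posterior is Gamma(α + Σx, β + Σt) = Gamma(6 + 41, 12 + 6) = Gamma(47, 18).
The posterior predictive for a window of length T is Negative Binomial with variance T·α'·(β'+T)/β'² = 2·47·20/324 = 470/81.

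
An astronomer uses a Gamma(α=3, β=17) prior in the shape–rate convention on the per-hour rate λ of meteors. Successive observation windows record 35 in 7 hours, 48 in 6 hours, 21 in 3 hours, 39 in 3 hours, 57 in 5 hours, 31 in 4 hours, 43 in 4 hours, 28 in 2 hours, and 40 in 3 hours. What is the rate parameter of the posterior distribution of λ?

54

Total count: 35 + 48 + 21 + 39 + 57 + 31 + 43 + 28 + 40 = 342.
Total exposure: 7 + 6 + 3 + 3 + 5 + 4 + 4 + 2 + 3 = 37 hours.
Gamma(α, β) with Poisson data over total exposure Σt gives posterior Gamma(α+Σx, β+Σt) = Gamma(345, 54).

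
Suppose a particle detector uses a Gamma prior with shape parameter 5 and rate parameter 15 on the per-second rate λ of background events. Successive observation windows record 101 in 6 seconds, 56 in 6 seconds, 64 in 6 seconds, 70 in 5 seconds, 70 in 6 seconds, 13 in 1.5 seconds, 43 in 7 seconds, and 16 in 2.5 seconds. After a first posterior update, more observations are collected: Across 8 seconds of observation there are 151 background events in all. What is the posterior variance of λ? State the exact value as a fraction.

589/3969

Total count: 101 + 56 + 64 + 70 + 70 + 13 + 43 + 16 = 433.
Total exposure: 6 + 6 + 6 + 5 + 6 + 1.5 + 7 + 2.5 = 40 seconds.
After the first batch: Gamma(5 + 433, 15 + 40) = Gamma(438, 55).
Total count 151 over total exposure 8 seconds.
After the second batch: Gamma(438 + 151, 55 + 8) = Gamma(589, 63).
Posterior variance = α'/β'² = 589/3969.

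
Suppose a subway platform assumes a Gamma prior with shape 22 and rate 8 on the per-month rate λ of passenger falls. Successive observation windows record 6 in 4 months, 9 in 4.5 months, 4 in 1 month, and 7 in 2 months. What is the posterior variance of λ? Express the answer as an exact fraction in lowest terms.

64/507

Total count: 6 + 9 + 4 + 7 = 26.
Total exposure: 4 + 4.5 + 1 + 2 = 11.5 months.
Conjugate update: add total count to the shape and total exposure to the rate, giving Gamma(48, 39/2).
Posterior variance = α'/β'² = 48/(1521/4) = 64/507.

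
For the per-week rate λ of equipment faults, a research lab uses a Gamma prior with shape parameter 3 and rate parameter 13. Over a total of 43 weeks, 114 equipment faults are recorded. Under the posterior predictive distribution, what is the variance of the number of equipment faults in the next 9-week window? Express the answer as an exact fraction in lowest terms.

68445/3136

Total count 114 over total exposure 43 weeks.
Conjugate update: add total count to the shape and total exposure to the rate, giving Gamma(117, 56).
The posterior predictive for a window of length T is Negative Binomial with variance T·α'·(β'+T)/β'² = 9·117·65/3136 = 68445/3136.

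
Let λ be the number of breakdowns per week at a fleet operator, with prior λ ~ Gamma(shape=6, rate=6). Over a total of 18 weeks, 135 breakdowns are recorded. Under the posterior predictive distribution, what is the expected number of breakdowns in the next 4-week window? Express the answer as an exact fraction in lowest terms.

Total count 135 over total exposure 18 weeks.
The Gamma prior is conjugate for the Poisson rate, so λ | data ~ Gamma(6+135, 6+18) = Gamma(141, 24).
Predictive mean over a 4-week window = T·E[λ|data] = 4·141/24 = 47/2.

47/2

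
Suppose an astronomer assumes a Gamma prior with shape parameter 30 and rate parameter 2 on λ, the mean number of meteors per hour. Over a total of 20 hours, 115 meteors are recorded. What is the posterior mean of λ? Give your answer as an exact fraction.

145/22

Total count 115 over total exposure 20 hours.
By Gamma–Poisson conjugacy, the posterior is Gamma(α + Σx, β + Σt) = Gamma(30 + 115, 2 + 20) = Gamma(145, 22).
Posterior mean = α'/β' = 145/22.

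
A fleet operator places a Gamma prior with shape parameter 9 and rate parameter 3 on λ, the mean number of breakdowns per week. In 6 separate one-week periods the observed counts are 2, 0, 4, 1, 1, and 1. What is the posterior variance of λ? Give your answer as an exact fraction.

2/9

Total count: 2 + 0 + 4 + 1 + 1 + 1 = 9.
Total exposure: 6 weeks.
Posterior: α' = 9 + 9 = 18, β' = 3 + 6 = 9.
Posterior variance = α'/β'² = 18/81 = 2/9.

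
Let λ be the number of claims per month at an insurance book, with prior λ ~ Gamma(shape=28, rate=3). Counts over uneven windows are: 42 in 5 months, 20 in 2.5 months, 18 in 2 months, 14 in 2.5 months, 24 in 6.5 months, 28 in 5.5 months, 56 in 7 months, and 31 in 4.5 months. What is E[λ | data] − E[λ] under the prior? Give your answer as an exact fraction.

Total count: 42 + 20 + 18 + 14 + 24 + 28 + 56 + 31 = 233.
Total exposure: 5 + 2.5 + 2 + 2.5 + 6.5 + 5.5 + 7 + 4.5 = 35.5 months.
Posterior: α' = 28 + 233 = 261, β' = 3 + 35.5 = 77/2.
Posterior mean = 261/(77/2) = 522/77; prior mean = 28/3 = 28/3. Difference = 522/77 − 28/3 = -590/231.

-590/231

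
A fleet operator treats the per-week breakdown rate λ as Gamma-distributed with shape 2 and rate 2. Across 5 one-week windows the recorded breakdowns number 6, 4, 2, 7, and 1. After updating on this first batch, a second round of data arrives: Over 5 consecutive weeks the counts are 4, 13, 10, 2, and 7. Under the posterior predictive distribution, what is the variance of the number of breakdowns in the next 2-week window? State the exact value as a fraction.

Total count: 6 + 4 + 2 + 7 + 1 = 20.
Total exposure: 5 weeks.
After the first batch: Gamma(2 + 20, 2 + 5) = Gamma(22, 7).
Total count: 4 + 13 + 10 + 2 + 7 = 36.
Total exposure: 5 weeks.
After the second batch: Gamma(22 + 36, 7 + 5) = Gamma(58, 12).
The posterior predictive for a window of length T is Negative Binomial with variance T·α'·(β'+T)/β'² = 2·58·14/144 = 203/18.

203/18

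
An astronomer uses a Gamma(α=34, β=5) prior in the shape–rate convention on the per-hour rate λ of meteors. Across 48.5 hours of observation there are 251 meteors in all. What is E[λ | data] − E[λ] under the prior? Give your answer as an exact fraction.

Total count 251 over total exposure 48.5 hours.
Gamma(α, β) with Poisson data over total exposure Σt gives posterior Gamma(α+Σx, β+Σt) = Gamma(285, 107/2).
Posterior mean = 285/(107/2) = 570/107; prior mean = 34/5 = 34/5. Difference = 570/107 − 34/5 = -788/535.

-788/535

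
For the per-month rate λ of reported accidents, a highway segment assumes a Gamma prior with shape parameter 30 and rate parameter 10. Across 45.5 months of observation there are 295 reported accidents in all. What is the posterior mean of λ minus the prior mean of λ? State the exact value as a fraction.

Total count 295 over total exposure 45.5 months.
The Gamma prior is conjugate for the Poisson rate, so λ | data ~ Gamma(30+295, 10+45.5) = Gamma(325, 111/2).
Posterior mean = 325/(111/2) = 650/111; prior mean = 30/10 = 3. Difference = 650/111 − 3 = 317/111.

317/111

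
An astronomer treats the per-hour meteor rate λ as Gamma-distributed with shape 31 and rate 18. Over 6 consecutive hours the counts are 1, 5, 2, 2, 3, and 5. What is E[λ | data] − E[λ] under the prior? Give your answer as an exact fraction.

23/72

Total count: 1 + 5 + 2 + 2 + 3 + 5 = 18.
Total exposure: 6 hours.
Posterior: α' = 31 + 18 = 49, β' = 18 + 6 = 24.
Posterior mean = 49/24 = 49/24; prior mean = 31/18 = 31/18. Difference = 49/24 − 31/18 = 23/72.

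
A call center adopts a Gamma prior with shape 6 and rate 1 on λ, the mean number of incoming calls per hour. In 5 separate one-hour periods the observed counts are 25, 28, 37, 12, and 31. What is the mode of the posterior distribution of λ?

23

Total count: 25 + 28 + 37 + 12 + 31 = 133.
Total exposure: 5 hours.
Posterior: α' = 6 + 133 = 139, β' = 1 + 5 = 6.
Posterior mode = (α'−1)/β' = 138/6 = 23.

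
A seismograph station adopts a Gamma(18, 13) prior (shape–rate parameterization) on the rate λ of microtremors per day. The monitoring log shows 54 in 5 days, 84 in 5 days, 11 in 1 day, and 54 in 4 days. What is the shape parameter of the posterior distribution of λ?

Total count: 54 + 84 + 11 + 54 = 203.
Total exposure: 5 + 5 + 1 + 4 = 15 days.
Gamma(α, β) with Poisson data over total exposure Σt gives posterior Gamma(α+Σx, β+Σt) = Gamma(221, 28).

221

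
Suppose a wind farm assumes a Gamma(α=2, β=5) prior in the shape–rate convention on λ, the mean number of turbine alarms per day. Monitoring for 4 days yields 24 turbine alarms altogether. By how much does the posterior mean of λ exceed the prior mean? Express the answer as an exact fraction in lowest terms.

Total count 24 over total exposure 4 days.
By Gamma–Poisson conjugacy, the posterior is Gamma(α + Σx, β + Σt) = Gamma(2 + 24, 5 + 4) = Gamma(26, 9).
Posterior mean = 26/9 = 26/9; prior mean = 2/5 = 2/5. Difference = 26/9 − 2/5 = 112/45.

112/45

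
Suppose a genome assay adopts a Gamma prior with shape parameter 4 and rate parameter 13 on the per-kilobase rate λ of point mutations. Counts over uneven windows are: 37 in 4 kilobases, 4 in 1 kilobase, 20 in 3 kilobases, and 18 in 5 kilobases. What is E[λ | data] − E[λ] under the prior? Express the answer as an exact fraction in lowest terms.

75/26

Total count: 37 + 4 + 20 + 18 = 79.
Total exposure: 4 + 1 + 3 + 5 = 13 kilobases.
By Gamma–Poisson conjugacy, the posterior is Gamma(α + Σx, β + Σt) = Gamma(4 + 79, 13 + 13) = Gamma(83, 26).
Posterior mean = 83/26 = 83/26; prior mean = 4/13 = 4/13. Difference = 83/26 − 4/13 = 75/26.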